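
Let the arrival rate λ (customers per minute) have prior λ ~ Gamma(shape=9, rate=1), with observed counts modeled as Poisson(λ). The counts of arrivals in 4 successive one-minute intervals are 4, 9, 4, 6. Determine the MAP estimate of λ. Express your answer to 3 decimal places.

Σxᵢ = 4+9+4+6 = 23, with n = 4.
Posterior ∝ λ^8e^(−1λ) · λ^23e^(−4λ) = λ^31e^(−5λ), i.e. Gamma(shape=32, rate=5).
The mode of a Gamma(a, b) with a ≥ 1 (shape–rate) is (a−1)/b = 31/5 ≈ 6.200.

λ̂_MAP = 6.200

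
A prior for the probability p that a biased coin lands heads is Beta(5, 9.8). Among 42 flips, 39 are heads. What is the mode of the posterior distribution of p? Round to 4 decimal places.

Prior: Beta(5, 9.8).
Data: 39 successes in 42 trials. The binomial likelihood contributes p^39(1−p)^3, so the posterior is Beta(5+39, 9.8+3) = Beta(44, 12.8).
For Beta(a, b) with a, b > 1 the mode is (a−1)/(a+b−2) = 43/54.8 ≈ 0.7847.

p̂_MAP = 0.7847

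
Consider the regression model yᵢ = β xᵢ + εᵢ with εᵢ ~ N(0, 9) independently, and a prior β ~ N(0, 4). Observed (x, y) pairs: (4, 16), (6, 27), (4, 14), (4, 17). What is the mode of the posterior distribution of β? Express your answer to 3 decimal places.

β̂_MAP = 4.058

log p(β | y) = −Σ(yᵢ − βxᵢ)²/(2·9) − β²/(2·4) + const.
Setting the derivative to zero: Σxᵢ(yᵢ − βxᵢ)/9 − β/4 = 0, so β = Σxᵢyᵢ / (Σxᵢ² + σ²/τ²).
Σxᵢyᵢ = 4·16 + 6·27 + 4·14 + 4·17 = 350; Σxᵢ² = 84; σ²/τ² = 2.25.
β̂_MAP = 350 / (84 + 2.25) = 350/86.25 ≈ 4.058.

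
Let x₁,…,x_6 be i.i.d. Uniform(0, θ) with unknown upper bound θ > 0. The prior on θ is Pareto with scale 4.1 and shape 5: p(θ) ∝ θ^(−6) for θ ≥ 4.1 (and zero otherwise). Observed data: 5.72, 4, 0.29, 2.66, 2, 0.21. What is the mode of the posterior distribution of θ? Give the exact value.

θ̂_MAP = 5.72

The Uniform(0, θ) likelihood is θ^(−n) for θ ≥ max(xᵢ), zero otherwise. Here max(xᵢ) = 5.72.
Posterior ∝ θ^(−6) · θ^(−6) = θ^(−12) on θ ≥ max(4.1, 5.72) = 5.72.
This density is strictly decreasing in θ, so the posterior mode lies at the lower boundary of the support.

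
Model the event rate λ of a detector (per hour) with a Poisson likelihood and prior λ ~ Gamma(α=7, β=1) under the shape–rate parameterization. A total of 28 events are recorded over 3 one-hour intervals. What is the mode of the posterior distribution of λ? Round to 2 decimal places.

λ̂_MAP = 8.50

Σxᵢ = 28, n = 3.
Posterior ∝ λ^6e^(−1λ) · λ^28e^(−3λ) = λ^34e^(−4λ), i.e. Gamma(shape=35, rate=4).
The mode of a Gamma(a, b) with a ≥ 1 (shape–rate) is (a−1)/b = 34/4 ≈ 8.50.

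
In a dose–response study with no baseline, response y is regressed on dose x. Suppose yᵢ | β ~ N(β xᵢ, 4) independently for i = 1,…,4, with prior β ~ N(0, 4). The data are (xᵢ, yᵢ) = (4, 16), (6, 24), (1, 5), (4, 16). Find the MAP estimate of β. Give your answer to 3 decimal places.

log p(β | y) = −Σ(yᵢ − βxᵢ)²/(2·4) − β²/(2·4) + const.
Setting the derivative to zero: Σxᵢ(yᵢ − βxᵢ)/4 − β/4 = 0, so β = Σxᵢyᵢ / (Σxᵢ² + σ²/τ²).
Σxᵢyᵢ = 4·16 + 6·24 + 1·5 + 4·16 = 277; Σxᵢ² = 69; σ²/τ² = 1.
β̂_MAP = 277 / (69 + 1) = 277/70 ≈ 3.957.

β̂_MAP = 3.957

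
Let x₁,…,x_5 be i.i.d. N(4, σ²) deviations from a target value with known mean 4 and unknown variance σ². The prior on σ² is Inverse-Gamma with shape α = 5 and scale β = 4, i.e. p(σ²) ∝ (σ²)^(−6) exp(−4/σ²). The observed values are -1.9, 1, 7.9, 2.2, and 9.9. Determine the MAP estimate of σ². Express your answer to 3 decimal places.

Sum of squared deviations about the known mean: SS = (-1.9−4)² + (1−4)² + (7.9−4)² + (2.2−4)² + (9.9−4)² = 97.07.
The Normal likelihood contributes (σ²)^(−n/2) exp(−SS/(2σ²)), so the posterior is Inverse-Gamma(α + n/2, β + SS/2) = Inverse-Gamma(7.5, 52.535).
The mode of Inverse-Gamma(a, b) is b/(a+1) = 52.535/8.5 ≈ 6.181.

σ̂²_MAP = 6.181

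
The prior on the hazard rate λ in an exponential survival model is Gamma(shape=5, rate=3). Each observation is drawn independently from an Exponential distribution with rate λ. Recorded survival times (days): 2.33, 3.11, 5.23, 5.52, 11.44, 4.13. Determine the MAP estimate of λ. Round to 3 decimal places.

The Exponential(rate=λ) likelihood is ∝ λ^n e^(−λΣtᵢ). Here n = 6 and Σtᵢ = 2.33 + 3.11 + 5.23 + 5.52 + 11.44 + 4.13 = 31.76.
Posterior ∝ λ^4e^(−3λ) · λ^6e^(−31.76λ) = λ^10e^(−34.76λ), i.e. Gamma(11, 34.76).
Mode = (a−1)/b = 10/34.76 ≈ 0.288.

λ̂_MAP = 0.288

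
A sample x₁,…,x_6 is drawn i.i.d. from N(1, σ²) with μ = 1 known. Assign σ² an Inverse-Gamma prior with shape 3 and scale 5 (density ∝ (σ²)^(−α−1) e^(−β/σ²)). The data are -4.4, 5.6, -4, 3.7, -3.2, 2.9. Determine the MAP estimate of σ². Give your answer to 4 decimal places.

σ̂²_MAP = 8.1329

Sum of squared deviations about the known mean: SS = (-4.4−1)² + (5.6−1)² + (-4−1)² + (3.7−1)² + (-3.2−1)² + (2.9−1)² = 103.86.
The Normal likelihood contributes (σ²)^(−n/2) exp(−SS/(2σ²)), so the posterior is Inverse-Gamma(α + n/2, β + SS/2) = Inverse-Gamma(6, 56.93).
The mode of Inverse-Gamma(a, b) is b/(a+1) = 56.93/7 ≈ 8.1329.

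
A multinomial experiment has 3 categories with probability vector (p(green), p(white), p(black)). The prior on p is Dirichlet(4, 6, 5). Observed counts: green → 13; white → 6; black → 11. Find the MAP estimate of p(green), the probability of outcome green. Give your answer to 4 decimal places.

The posterior is Dirichlet(αᵢ + nᵢ) = Dirichlet(17, 12, 16).
For a Dirichlet(a₁,…,a_K) with all aᵢ > 1, the mode has j-th component (aⱼ − 1)/(Σaᵢ − K).
Here Σaᵢ = 45 and K = 3, so p(green) = (17 − 1)/(45 − 3) = 16/42 ≈ 0.3810.

MAP estimate of p(green) = 0.3810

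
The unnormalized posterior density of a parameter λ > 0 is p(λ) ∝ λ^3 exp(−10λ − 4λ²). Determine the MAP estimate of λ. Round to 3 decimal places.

λ̂_MAP = 0.250

ℓ'(λ) = 3/λ − 10 − 8λ. Setting this to zero and multiplying by λ: 8λ² + 10λ − 3 = 0.
λ = (−10 + √(10² + 4·8·3)) / (2·8) = (−10 + √196) / 16 = (−10 + 14)/16 = 1/4.
ℓ''(λ) = −3/λ² − 8 < 0, confirming a maximum.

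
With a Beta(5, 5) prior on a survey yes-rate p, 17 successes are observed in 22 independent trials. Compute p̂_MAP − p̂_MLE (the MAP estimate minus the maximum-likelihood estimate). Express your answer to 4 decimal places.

MAP − MLE = -0.0727

Posterior is Beta(22, 10); MAP = (22−1)/(32−2) = 21/30 ≈ 0.70000.
MLE ignores the prior: p̂_MLE = k/n = 17/22 ≈ 0.77273.
Difference = 21/30 − 17/22 = -4/55 ≈ -0.0727.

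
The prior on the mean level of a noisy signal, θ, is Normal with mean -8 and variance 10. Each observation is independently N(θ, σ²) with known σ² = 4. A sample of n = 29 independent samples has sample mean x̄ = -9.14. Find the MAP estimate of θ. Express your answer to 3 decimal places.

n = 29, x̄ = -9.14.
For a Normal prior and Normal likelihood with known variance, the posterior is Normal; its mode equals its mean, the precision-weighted average.
Prior precision 1/σ₀² = 1/10 = 0.1; data precision n/σ² = 29/4 = 7.25.
θ̂ = (0.1·(-8) + 7.25·(-9.14)) / (0.1 + 7.25) = (-67.065)/7.35 = -4471/490 ≈ -9.124.

θ̂_MAP = -9.124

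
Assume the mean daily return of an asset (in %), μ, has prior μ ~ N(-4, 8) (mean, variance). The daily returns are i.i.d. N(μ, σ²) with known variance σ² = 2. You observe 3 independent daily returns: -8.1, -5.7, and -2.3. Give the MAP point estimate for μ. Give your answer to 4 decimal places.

n = 3; x̄ = ((-8.1) + (-5.7) + (-2.3))/3 = -16.1/3 = -161/30 ≈ -5.3667.
For a Normal prior and Normal likelihood with known variance, the posterior is Normal; its mode equals its mean, the precision-weighted average.
Prior precision 1/σ₀² = 1/8 = 0.125; data precision n/σ² = 3/2 = 1.5.
μ̂ = (0.125·(-4) + 1.5·(-161/30)) / (0.125 + 1.5) = (-8.55)/1.625 = -342/65 ≈ -5.2615.

μ̂_MAP = -5.2615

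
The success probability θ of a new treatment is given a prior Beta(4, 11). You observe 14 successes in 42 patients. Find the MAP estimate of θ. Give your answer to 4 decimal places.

θ̂_MAP = 0.3091

Prior: Beta(4, 11).
Data: 14 successes in 42 trials. The binomial likelihood contributes θ^14(1−θ)^28, so the posterior is Beta(4+14, 11+28) = Beta(18, 39).
For Beta(a, b) with a, b > 1 the mode is (a−1)/(a+b−2) = 17/55 ≈ 0.3091.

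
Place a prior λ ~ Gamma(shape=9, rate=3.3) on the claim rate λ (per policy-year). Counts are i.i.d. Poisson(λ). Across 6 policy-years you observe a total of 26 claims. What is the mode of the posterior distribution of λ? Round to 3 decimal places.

λ̂_MAP = 3.656

Σxᵢ = 26, n = 6.
Posterior ∝ λ^8e^(−3.3λ) · λ^26e^(−6λ) = λ^34e^(−9.3λ), i.e. Gamma(shape=35, rate=9.3).
The mode of a Gamma(a, b) with a ≥ 1 (shape–rate) is (a−1)/b = 34/9.3 ≈ 3.656.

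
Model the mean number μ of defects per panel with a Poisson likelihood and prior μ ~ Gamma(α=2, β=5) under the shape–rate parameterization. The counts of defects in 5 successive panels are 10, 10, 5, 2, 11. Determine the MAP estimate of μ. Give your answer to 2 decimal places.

Σxᵢ = 10+10+5+2+11 = 38, with n = 5.
Posterior ∝ μe^(−5μ) · μ^38e^(−5μ) = μ^39e^(−10μ), i.e. Gamma(shape=40, rate=10).
The mode of a Gamma(a, b) with a ≥ 1 (shape–rate) is (a−1)/b = 39/10 ≈ 3.90.

μ̂_MAP = 3.90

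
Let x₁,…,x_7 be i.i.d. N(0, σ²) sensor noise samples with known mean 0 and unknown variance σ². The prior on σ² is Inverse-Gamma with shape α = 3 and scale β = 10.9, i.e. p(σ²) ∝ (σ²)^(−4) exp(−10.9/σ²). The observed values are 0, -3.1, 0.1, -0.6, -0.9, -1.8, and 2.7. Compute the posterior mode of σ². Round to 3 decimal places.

Sum of squared deviations about the known mean: SS = (0−0)² + (-3.1−0)² + (0.1−0)² + (-0.6−0)² + (-0.9−0)² + (-1.8−0)² + (2.7−0)² = 21.32.
The Normal likelihood contributes (σ²)^(−n/2) exp(−SS/(2σ²)), so the posterior is Inverse-Gamma(α + n/2, β + SS/2) = Inverse-Gamma(6.5, 21.56).
The mode of Inverse-Gamma(a, b) is b/(a+1) = 21.56/7.5 ≈ 2.875.

σ̂²_MAP = 2.875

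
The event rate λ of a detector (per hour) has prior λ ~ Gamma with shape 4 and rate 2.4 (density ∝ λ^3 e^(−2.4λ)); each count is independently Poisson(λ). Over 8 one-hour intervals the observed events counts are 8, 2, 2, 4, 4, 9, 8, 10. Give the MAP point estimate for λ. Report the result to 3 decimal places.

λ̂_MAP = 4.808

Σxᵢ = 8+2+2+4+4+9+8+10 = 47, with n = 8.
Posterior ∝ λ^3e^(−2.4λ) · λ^47e^(−8λ) = λ^50e^(−10.4λ), i.e. Gamma(shape=51, rate=10.4).
The mode of a Gamma(a, b) with a ≥ 1 (shape–rate) is (a−1)/b = 50/10.4 ≈ 4.808.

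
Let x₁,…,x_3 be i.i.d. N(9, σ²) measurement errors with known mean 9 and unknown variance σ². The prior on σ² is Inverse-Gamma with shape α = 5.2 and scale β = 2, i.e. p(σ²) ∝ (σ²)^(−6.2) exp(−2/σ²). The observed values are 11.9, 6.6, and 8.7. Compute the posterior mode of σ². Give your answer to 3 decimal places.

σ̂²_MAP = 1.186

Sum of squared deviations about the known mean: SS = (11.9−9)² + (6.6−9)² + (8.7−9)² = 14.26.
The Normal likelihood contributes (σ²)^(−n/2) exp(−SS/(2σ²)), so the posterior is Inverse-Gamma(α + n/2, β + SS/2) = Inverse-Gamma(6.7, 9.13).
The mode of Inverse-Gamma(a, b) is b/(a+1) = 9.13/7.7 ≈ 1.186.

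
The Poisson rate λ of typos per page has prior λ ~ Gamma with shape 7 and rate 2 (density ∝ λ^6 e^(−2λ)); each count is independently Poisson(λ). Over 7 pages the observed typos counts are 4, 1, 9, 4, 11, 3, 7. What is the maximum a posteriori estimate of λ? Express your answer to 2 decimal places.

Σxᵢ = 4+1+9+4+11+3+7 = 39, with n = 7.
Posterior ∝ λ^6e^(−2λ) · λ^39e^(−7λ) = λ^45e^(−9λ), i.e. Gamma(shape=46, rate=9).
The mode of a Gamma(a, b) with a ≥ 1 (shape–rate) is (a−1)/b = 45/9 ≈ 5.00.

λ̂_MAP = 5.00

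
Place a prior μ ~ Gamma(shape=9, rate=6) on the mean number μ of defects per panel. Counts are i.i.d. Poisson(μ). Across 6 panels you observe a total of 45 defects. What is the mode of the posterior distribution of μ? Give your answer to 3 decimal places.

μ̂_MAP = 4.417

Σxᵢ = 45, n = 6.
Posterior ∝ μ^8e^(−6μ) · μ^45e^(−6μ) = μ^53e^(−12μ), i.e. Gamma(shape=54, rate=12).
The mode of a Gamma(a, b) with a ≥ 1 (shape–rate) is (a−1)/b = 53/12 ≈ 4.417.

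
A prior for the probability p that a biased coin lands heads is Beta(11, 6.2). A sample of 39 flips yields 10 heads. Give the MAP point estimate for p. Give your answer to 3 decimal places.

Prior: Beta(11, 6.2).
Data: 10 successes in 39 trials. The binomial likelihood contributes p^10(1−p)^29, so the posterior is Beta(11+10, 6.2+29) = Beta(21, 35.2).
For Beta(a, b) with a, b > 1 the mode is (a−1)/(a+b−2) = 20/54.2 ≈ 0.369.

p̂_MAP = 0.369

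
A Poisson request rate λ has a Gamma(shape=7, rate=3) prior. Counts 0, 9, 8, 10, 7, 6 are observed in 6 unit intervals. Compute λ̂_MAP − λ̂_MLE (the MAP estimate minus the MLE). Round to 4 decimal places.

Σxᵢ = 40. Posterior is Gamma(47, 9); MAP = (47−1)/9 = 46/9 ≈ 5.11111.
MLE = x̄ = 40/6 ≈ 6.66667.
Difference = 46/9 − 40/6 = -14/9 ≈ -1.5556.

MAP − MLE = -1.5556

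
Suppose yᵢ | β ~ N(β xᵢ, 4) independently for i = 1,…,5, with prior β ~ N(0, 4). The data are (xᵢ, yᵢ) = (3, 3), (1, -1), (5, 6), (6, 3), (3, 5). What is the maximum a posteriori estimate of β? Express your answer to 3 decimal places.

β̂_MAP = 0.877

log p(β | y) = −Σ(yᵢ − βxᵢ)²/(2·4) − β²/(2·4) + const.
Setting the derivative to zero: Σxᵢ(yᵢ − βxᵢ)/4 − β/4 = 0, so β = Σxᵢyᵢ / (Σxᵢ² + σ²/τ²).
Σxᵢyᵢ = 3·3 + 1·(-1) + 5·6 + 6·3 + 3·5 = 71; Σxᵢ² = 80; σ²/τ² = 1.
β̂_MAP = 71 / (80 + 1) = 71/81 ≈ 0.877.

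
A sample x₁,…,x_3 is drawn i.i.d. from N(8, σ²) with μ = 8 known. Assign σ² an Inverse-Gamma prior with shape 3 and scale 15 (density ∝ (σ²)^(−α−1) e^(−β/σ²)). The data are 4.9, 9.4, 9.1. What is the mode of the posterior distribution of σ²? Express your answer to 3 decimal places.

σ̂²_MAP = 3.889

Sum of squared deviations about the known mean: SS = (4.9−8)² + (9.4−8)² + (9.1−8)² = 12.78.
The Normal likelihood contributes (σ²)^(−n/2) exp(−SS/(2σ²)), so the posterior is Inverse-Gamma(α + n/2, β + SS/2) = Inverse-Gamma(4.5, 21.39).
The mode of Inverse-Gamma(a, b) is b/(a+1) = 21.39/5.5 ≈ 3.889.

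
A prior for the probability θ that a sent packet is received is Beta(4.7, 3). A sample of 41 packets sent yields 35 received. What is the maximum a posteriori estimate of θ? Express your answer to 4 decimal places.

θ̂_MAP = 0.8287

Prior: Beta(4.7, 3).
Data: 35 successes in 41 trials. The binomial likelihood contributes θ^35(1−θ)^6, so the posterior is Beta(4.7+35, 3+6) = Beta(39.7, 9).
For Beta(a, b) with a, b > 1 the mode is (a−1)/(a+b−2) = 38.7/46.7 ≈ 0.8287.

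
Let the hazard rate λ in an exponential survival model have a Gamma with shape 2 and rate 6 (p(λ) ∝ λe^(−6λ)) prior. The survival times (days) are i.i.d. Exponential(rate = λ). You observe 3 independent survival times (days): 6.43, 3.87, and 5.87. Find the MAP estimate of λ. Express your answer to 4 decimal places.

The Exponential(rate=λ) likelihood is ∝ λ^n e^(−λΣtᵢ). Here n = 3 and Σtᵢ = 6.43 + 3.87 + 5.87 = 16.17.
Posterior ∝ λe^(−6λ) · λ^3e^(−16.17λ) = λ^4e^(−22.17λ), i.e. Gamma(5, 22.17).
Mode = (a−1)/b = 4/22.17 ≈ 0.1804.

λ̂_MAP = 0.1804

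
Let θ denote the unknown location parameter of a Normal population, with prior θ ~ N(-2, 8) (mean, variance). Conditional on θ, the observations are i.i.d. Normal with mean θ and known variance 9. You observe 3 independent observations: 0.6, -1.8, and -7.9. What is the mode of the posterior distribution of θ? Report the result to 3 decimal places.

n = 3; x̄ = (0.6 + (-1.8) + (-7.9))/3 = -9.1/3 = -91/30 ≈ -3.0333.
For a Normal prior and Normal likelihood with known variance, the posterior is Normal; its mode equals its mean, the precision-weighted average.
Prior precision 1/σ₀² = 1/8 = 0.125; data precision n/σ² = 3/9 = 1/3.
θ̂ = (0.125·(-2) + (1/3)·(-91/30)) / (0.125 + 1/3) = (-227/180)/(11/24) = -454/165 ≈ -2.752.

θ̂_MAP = -2.752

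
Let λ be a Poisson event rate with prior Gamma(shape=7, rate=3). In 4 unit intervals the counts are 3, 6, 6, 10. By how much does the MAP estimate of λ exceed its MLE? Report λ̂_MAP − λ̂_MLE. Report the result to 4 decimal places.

Σxᵢ = 25. Posterior is Gamma(32, 7); MAP = (32−1)/7 = 31/7 ≈ 4.42857.
MLE = x̄ = 25/4 ≈ 6.25000.
Difference = 31/7 − 25/4 = -51/28 ≈ -1.8214.

MAP − MLE = -1.8214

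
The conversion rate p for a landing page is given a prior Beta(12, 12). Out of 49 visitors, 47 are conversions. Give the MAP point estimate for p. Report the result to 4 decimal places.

Prior: Beta(12, 12).
Data: 47 successes in 49 trials. The binomial likelihood contributes p^47(1−p)^2, so the posterior is Beta(12+47, 12+2) = Beta(59, 14).
For Beta(a, b) with a, b > 1 the mode is (a−1)/(a+b−2) = 58/71 ≈ 0.8169.

p̂_MAP = 0.8169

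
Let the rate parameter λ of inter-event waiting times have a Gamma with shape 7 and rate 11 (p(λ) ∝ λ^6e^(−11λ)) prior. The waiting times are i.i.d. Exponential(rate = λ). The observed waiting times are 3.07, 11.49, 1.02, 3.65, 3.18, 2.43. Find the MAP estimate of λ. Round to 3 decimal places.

The Exponential(rate=λ) likelihood is ∝ λ^n e^(−λΣtᵢ). Here n = 6 and Σtᵢ = 3.07 + 11.49 + 1.02 + 3.65 + 3.18 + 2.43 = 24.84.
Posterior ∝ λ^6e^(−11λ) · λ^6e^(−24.84λ) = λ^12e^(−35.84λ), i.e. Gamma(13, 35.84).
Mode = (a−1)/b = 12/35.84 ≈ 0.335.

λ̂_MAP = 0.335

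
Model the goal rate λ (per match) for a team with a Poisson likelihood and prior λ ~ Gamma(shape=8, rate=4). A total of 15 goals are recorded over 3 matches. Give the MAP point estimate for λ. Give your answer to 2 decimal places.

λ̂_MAP = 3.14

Σxᵢ = 15, n = 3.
Posterior ∝ λ^7e^(−4λ) · λ^15e^(−3λ) = λ^22e^(−7λ), i.e. Gamma(shape=23, rate=7).
The mode of a Gamma(a, b) with a ≥ 1 (shape–rate) is (a−1)/b = 22/7 ≈ 3.14.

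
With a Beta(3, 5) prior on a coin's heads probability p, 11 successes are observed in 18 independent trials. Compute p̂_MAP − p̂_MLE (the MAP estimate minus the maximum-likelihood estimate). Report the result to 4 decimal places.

MAP − MLE = -0.0694

Posterior is Beta(14, 12); MAP = (14−1)/(26−2) = 13/24 ≈ 0.54167.
MLE ignores the prior: p̂_MLE = k/n = 11/18 ≈ 0.61111.
Difference = 13/24 − 11/18 = -5/72 ≈ -0.0694.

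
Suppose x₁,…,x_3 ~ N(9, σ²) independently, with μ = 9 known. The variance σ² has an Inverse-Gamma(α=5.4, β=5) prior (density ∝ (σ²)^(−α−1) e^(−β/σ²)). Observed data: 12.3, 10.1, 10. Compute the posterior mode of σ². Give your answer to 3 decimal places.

Sum of squared deviations about the known mean: SS = (12.3−9)² + (10.1−9)² + (10−9)² = 13.1.
The Normal likelihood contributes (σ²)^(−n/2) exp(−SS/(2σ²)), so the posterior is Inverse-Gamma(α + n/2, β + SS/2) = Inverse-Gamma(6.9, 11.55).
The mode of Inverse-Gamma(a, b) is b/(a+1) = 11.55/7.9 ≈ 1.462.

σ̂²_MAP = 1.462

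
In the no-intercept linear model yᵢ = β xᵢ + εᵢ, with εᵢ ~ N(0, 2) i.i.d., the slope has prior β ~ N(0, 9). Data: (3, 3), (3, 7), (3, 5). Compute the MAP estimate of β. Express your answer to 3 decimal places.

log p(β | y) = −Σ(yᵢ − βxᵢ)²/(2·2) − β²/(2·9) + const.
Setting the derivative to zero: Σxᵢ(yᵢ − βxᵢ)/2 − β/9 = 0, so β = Σxᵢyᵢ / (Σxᵢ² + σ²/τ²).
Σxᵢyᵢ = 3·3 + 3·7 + 3·5 = 45; Σxᵢ² = 27; σ²/τ² = 2/9.
β̂_MAP = 45 / (27 + 2/9) = 45/(245/9) = 81/49 ≈ 1.653.

β̂_MAP = 1.653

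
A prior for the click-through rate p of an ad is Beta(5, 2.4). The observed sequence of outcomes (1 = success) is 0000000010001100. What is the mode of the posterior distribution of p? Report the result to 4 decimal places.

p̂_MAP = 0.3271

Prior: Beta(5, 2.4).
Data: 3 successes in 16 trials (from the sequence). The binomial likelihood contributes p^3(1−p)^13, so the posterior is Beta(5+3, 2.4+13) = Beta(8, 15.4).
For Beta(a, b) with a, b > 1 the mode is (a−1)/(a+b−2) = 7/21.4 ≈ 0.3271.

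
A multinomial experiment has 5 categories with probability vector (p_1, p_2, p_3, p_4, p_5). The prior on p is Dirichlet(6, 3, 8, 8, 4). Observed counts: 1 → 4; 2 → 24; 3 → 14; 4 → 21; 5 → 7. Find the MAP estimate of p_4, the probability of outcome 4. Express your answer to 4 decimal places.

MAP estimate: 0.2979

The posterior is Dirichlet(αᵢ + nᵢ) = Dirichlet(10, 27, 22, 29, 11).
For a Dirichlet(a₁,…,a_K) with all aᵢ > 1, the mode has j-th component (aⱼ − 1)/(Σaᵢ − K).
Here Σaᵢ = 99 and K = 5, so p_4 = (29 − 1)/(99 − 5) = 28/94 ≈ 0.2979.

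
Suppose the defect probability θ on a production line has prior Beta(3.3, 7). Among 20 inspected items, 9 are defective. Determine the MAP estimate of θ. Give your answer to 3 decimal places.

Prior: Beta(3.3, 7).
Data: 9 successes in 20 trials. The binomial likelihood contributes θ^9(1−θ)^11, so the posterior is Beta(3.3+9, 7+11) = Beta(12.3, 18).
For Beta(a, b) with a, b > 1 the mode is (a−1)/(a+b−2) = 11.3/28.3 ≈ 0.399.

θ̂_MAP = 0.399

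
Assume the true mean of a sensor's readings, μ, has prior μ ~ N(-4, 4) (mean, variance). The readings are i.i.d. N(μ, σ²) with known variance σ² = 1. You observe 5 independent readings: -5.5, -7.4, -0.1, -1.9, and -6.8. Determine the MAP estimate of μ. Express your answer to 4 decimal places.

μ̂_MAP = -4.3238

n = 5; x̄ = ((-5.5) + (-7.4) + (-0.1) + (-1.9) + (-6.8))/5 = -21.7/5 = -4.34.
For a Normal prior and Normal likelihood with known variance, the posterior is Normal; its mode equals its mean, the precision-weighted average.
Prior precision 1/σ₀² = 1/4 = 0.25; data precision n/σ² = 5/1 = 5.
μ̂ = (0.25·(-4) + 5·(-4.34)) / (0.25 + 5) = (-22.7)/5.25 = -454/105 ≈ -4.3238.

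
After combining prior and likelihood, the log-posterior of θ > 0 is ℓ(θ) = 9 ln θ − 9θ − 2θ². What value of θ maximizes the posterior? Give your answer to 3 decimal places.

ℓ'(θ) = 9/θ − 9 − 4θ. Setting this to zero and multiplying by θ: 4θ² + 9θ − 9 = 0.
θ = (−9 + √(9² + 4·4·9)) / (2·4) = (−9 + √225) / 8 = (−9 + 15)/8 = 3/4.
ℓ''(θ) = −9/θ² − 4 < 0, confirming a maximum.

θ̂_MAP = 0.750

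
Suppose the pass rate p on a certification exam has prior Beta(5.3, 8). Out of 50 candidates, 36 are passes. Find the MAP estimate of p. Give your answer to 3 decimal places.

p̂_MAP = 0.657

Prior: Beta(5.3, 8).
Data: 36 successes in 50 trials. The binomial likelihood contributes p^36(1−p)^14, so the posterior is Beta(5.3+36, 8+14) = Beta(41.3, 22).
For Beta(a, b) with a, b > 1 the mode is (a−1)/(a+b−2) = 40.3/61.3 ≈ 0.657.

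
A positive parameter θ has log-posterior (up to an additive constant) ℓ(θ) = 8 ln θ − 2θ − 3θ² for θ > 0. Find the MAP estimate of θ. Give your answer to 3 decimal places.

ℓ'(θ) = 8/θ − 2 − 6θ. Setting this to zero and multiplying by θ: 6θ² + 2θ − 8 = 0.
θ = (−2 + √(2² + 4·6·8)) / (2·6) = (−2 + √196) / 12 = (−2 + 14)/12 = 1.
ℓ''(θ) = −8/θ² − 6 < 0, confirming a maximum.

θ̂_MAP = 1.000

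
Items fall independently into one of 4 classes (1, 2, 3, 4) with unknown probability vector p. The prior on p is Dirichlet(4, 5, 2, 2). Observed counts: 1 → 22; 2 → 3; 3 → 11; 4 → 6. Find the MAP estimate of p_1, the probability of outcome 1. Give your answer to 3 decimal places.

The posterior is Dirichlet(αᵢ + nᵢ) = Dirichlet(26, 8, 13, 8).
For a Dirichlet(a₁,…,a_K) with all aᵢ > 1, the mode has j-th component (aⱼ − 1)/(Σaᵢ − K).
Here Σaᵢ = 55 and K = 4, so p_1 = (26 − 1)/(55 − 4) = 25/51 ≈ 0.490.

MAP estimate: 0.490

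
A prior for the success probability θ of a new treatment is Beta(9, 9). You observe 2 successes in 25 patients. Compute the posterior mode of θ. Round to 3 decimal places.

Prior: Beta(9, 9).
Data: 2 successes in 25 trials. The binomial likelihood contributes θ^2(1−θ)^23, so the posterior is Beta(9+2, 9+23) = Beta(11, 32).
For Beta(a, b) with a, b > 1 the mode is (a−1)/(a+b−2) = 10/41 ≈ 0.244.

θ̂_MAP = 0.244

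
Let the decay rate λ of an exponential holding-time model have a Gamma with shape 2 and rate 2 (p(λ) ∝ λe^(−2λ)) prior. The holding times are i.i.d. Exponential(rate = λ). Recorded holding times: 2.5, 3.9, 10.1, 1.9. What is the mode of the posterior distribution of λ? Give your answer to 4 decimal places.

λ̂_MAP = 0.2451

The Exponential(rate=λ) likelihood is ∝ λ^n e^(−λΣtᵢ). Here n = 4 and Σtᵢ = 2.5 + 3.9 + 10.1 + 1.9 = 18.4.
Posterior ∝ λe^(−2λ) · λ^4e^(−18.4λ) = λ^5e^(−20.4λ), i.e. Gamma(6, 20.4).
Mode = (a−1)/b = 5/20.4 ≈ 0.2451.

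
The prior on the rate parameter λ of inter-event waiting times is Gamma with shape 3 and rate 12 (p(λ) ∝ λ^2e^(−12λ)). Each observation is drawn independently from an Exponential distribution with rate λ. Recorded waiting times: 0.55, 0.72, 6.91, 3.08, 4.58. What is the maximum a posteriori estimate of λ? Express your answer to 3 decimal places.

The Exponential(rate=λ) likelihood is ∝ λ^n e^(−λΣtᵢ). Here n = 5 and Σtᵢ = 0.55 + 0.72 + 6.91 + 3.08 + 4.58 = 15.84.
Posterior ∝ λ^2e^(−12λ) · λ^5e^(−15.84λ) = λ^7e^(−27.84λ), i.e. Gamma(8, 27.84).
Mode = (a−1)/b = 7/27.84 ≈ 0.251.

λ̂_MAP = 0.251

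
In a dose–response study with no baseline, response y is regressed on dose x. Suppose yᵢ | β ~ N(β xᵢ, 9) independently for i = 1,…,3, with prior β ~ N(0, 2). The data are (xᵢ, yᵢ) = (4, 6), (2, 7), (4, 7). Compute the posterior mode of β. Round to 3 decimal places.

log p(β | y) = −Σ(yᵢ − βxᵢ)²/(2·9) − β²/(2·2) + const.
Setting the derivative to zero: Σxᵢ(yᵢ − βxᵢ)/9 − β/2 = 0, so β = Σxᵢyᵢ / (Σxᵢ² + σ²/τ²).
Σxᵢyᵢ = 4·6 + 2·7 + 4·7 = 66; Σxᵢ² = 36; σ²/τ² = 4.5.
β̂_MAP = 66 / (36 + 4.5) = 66/40.5 ≈ 1.630.

β̂_MAP = 1.630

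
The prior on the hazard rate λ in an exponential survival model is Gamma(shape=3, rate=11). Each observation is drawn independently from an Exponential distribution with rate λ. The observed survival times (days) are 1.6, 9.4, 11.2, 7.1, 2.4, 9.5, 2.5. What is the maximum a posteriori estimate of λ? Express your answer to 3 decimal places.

λ̂_MAP = 0.165

The Exponential(rate=λ) likelihood is ∝ λ^n e^(−λΣtᵢ). Here n = 7 and Σtᵢ = 1.6 + 9.4 + 11.2 + 7.1 + 2.4 + 9.5 + 2.5 = 43.7.
Posterior ∝ λ^2e^(−11λ) · λ^7e^(−43.7λ) = λ^9e^(−54.7λ), i.e. Gamma(10, 54.7).
Mode = (a−1)/b = 9/54.7 ≈ 0.165.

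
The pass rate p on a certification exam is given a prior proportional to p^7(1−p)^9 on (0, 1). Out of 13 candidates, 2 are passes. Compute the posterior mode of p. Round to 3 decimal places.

p̂_MAP = 0.310

The prior density ∝ p^7(1−p)^9 is the kernel of Beta(8, 10).
Data: 2 successes in 13 trials. The binomial likelihood contributes p^2(1−p)^11, so the posterior is Beta(8+2, 10+11) = Beta(10, 21).
For Beta(a, b) with a, b > 1 the mode is (a−1)/(a+b−2) = 9/29 ≈ 0.310.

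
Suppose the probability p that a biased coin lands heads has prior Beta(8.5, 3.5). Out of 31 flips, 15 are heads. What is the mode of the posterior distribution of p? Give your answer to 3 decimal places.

p̂_MAP = 0.549

Prior: Beta(8.5, 3.5).
Data: 15 successes in 31 trials. The binomial likelihood contributes p^15(1−p)^16, so the posterior is Beta(8.5+15, 3.5+16) = Beta(23.5, 19.5).
For Beta(a, b) with a, b > 1 the mode is (a−1)/(a+b−2) = 22.5/41 ≈ 0.549.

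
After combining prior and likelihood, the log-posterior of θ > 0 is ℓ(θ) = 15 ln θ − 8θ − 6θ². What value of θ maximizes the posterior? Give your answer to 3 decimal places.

θ̂_MAP = 0.833

ℓ'(θ) = 15/θ − 8 − 12θ. Setting this to zero and multiplying by θ: 12θ² + 8θ − 15 = 0.
θ = (−8 + √(8² + 4·12·15)) / (2·12) = (−8 + √784) / 24 = (−8 + 28)/24 = 5/6.
ℓ''(θ) = −15/θ² − 12 < 0, confirming a maximum.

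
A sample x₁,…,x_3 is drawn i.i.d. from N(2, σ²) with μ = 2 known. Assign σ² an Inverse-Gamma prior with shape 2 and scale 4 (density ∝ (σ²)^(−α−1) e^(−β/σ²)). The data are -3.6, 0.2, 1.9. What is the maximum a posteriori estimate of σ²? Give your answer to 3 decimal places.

Sum of squared deviations about the known mean: SS = (-3.6−2)² + (0.2−2)² + (1.9−2)² = 34.61.
The Normal likelihood contributes (σ²)^(−n/2) exp(−SS/(2σ²)), so the posterior is Inverse-Gamma(α + n/2, β + SS/2) = Inverse-Gamma(3.5, 21.305).
The mode of Inverse-Gamma(a, b) is b/(a+1) = 21.305/4.5 ≈ 4.734.

σ̂²_MAP = 4.734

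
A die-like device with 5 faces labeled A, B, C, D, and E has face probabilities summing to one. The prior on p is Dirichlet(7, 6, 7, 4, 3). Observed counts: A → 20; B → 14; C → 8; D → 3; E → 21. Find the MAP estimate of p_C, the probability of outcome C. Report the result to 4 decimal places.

MAP estimate of p_C = 0.1591

The posterior is Dirichlet(αᵢ + nᵢ) = Dirichlet(27, 20, 15, 7, 24).
For a Dirichlet(a₁,…,a_K) with all aᵢ > 1, the mode has j-th component (aⱼ − 1)/(Σaᵢ − K).
Here Σaᵢ = 93 and K = 5, so p_C = (15 − 1)/(93 − 5) = 14/88 ≈ 0.1591.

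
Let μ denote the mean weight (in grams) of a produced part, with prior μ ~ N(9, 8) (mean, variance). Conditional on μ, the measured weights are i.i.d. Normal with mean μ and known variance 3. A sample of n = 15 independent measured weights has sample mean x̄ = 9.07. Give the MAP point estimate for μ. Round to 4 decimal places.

μ̂_MAP = 9.0683

n = 15, x̄ = 9.07.
For a Normal prior and Normal likelihood with known variance, the posterior is Normal; its mode equals its mean, the precision-weighted average.
Prior precision 1/σ₀² = 1/8 = 0.125; data precision n/σ² = 15/3 = 5.
μ̂ = (0.125·9 + 5·9.07) / (0.125 + 5) = 46.475/5.125 = 1859/205 ≈ 9.0683.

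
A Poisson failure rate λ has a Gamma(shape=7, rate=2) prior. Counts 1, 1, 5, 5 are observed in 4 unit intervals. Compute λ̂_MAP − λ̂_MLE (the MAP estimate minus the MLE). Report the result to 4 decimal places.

MAP − MLE = 0.0000

Σxᵢ = 12. Posterior is Gamma(19, 6); MAP = (19−1)/6 = 18/6 ≈ 3.00000.
MLE = x̄ = 12/4 ≈ 3.00000.
Difference = 18/6 − 12/4 = 0 ≈ 0.0000.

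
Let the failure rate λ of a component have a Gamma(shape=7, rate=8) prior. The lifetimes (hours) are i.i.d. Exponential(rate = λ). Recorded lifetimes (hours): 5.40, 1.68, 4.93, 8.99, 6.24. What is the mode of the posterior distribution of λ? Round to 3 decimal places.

The Exponential(rate=λ) likelihood is ∝ λ^n e^(−λΣtᵢ). Here n = 5 and Σtᵢ = 5.40 + 1.68 + 4.93 + 8.99 + 6.24 = 27.24.
Posterior ∝ λ^6e^(−8λ) · λ^5e^(−27.24λ) = λ^11e^(−35.24λ), i.e. Gamma(12, 35.24).
Mode = (a−1)/b = 11/35.24 ≈ 0.312.

λ̂_MAP = 0.312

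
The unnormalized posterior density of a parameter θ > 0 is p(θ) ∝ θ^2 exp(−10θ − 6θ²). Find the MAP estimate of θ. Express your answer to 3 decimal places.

θ̂_MAP = 0.167

ℓ'(θ) = 2/θ − 10 − 12θ. Setting this to zero and multiplying by θ: 12θ² + 10θ − 2 = 0.
θ = (−10 + √(10² + 4·12·2)) / (2·12) = (−10 + √196) / 24 = (−10 + 14)/24 = 1/6.
ℓ''(θ) = −2/θ² − 12 < 0, confirming a maximum.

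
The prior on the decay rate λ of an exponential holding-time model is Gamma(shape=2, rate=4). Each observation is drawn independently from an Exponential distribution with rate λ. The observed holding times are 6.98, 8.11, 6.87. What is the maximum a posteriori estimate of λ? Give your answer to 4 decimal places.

The Exponential(rate=λ) likelihood is ∝ λ^n e^(−λΣtᵢ). Here n = 3 and Σtᵢ = 6.98 + 8.11 + 6.87 = 21.96.
Posterior ∝ λe^(−4λ) · λ^3e^(−21.96λ) = λ^4e^(−25.96λ), i.e. Gamma(5, 25.96).
Mode = (a−1)/b = 4/25.96 ≈ 0.1541.

λ̂_MAP = 0.1541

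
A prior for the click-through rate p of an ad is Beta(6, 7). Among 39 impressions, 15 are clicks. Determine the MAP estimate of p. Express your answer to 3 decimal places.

Prior: Beta(6, 7).
Data: 15 successes in 39 trials. The binomial likelihood contributes p^15(1−p)^24, so the posterior is Beta(6+15, 7+24) = Beta(21, 31).
For Beta(a, b) with a, b > 1 the mode is (a−1)/(a+b−2) = 20/50 ≈ 0.400.

p̂_MAP = 0.400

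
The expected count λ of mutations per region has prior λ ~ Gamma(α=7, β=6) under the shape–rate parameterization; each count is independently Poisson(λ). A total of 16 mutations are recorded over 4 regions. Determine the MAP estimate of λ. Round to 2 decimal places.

λ̂_MAP = 2.20

Σxᵢ = 16, n = 4.
Posterior ∝ λ^6e^(−6λ) · λ^16e^(−4λ) = λ^22e^(−10λ), i.e. Gamma(shape=23, rate=10).
The mode of a Gamma(a, b) with a ≥ 1 (shape–rate) is (a−1)/b = 22/10 ≈ 2.20.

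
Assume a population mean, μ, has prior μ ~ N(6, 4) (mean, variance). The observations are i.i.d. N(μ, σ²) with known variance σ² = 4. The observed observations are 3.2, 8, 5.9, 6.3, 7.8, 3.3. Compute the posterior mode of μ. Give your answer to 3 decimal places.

n = 6; x̄ = (3.2 + 8 + 5.9 + 6.3 + 7.8 + 3.3)/6 = 34.5/6 = 5.75.
For a Normal prior and Normal likelihood with known variance, the posterior is Normal; its mode equals its mean, the precision-weighted average.
Prior precision 1/σ₀² = 1/4 = 0.25; data precision n/σ² = 6/4 = 1.5.
μ̂ = (0.25·6 + 1.5·5.75) / (0.25 + 1.5) = 10.125/1.75 = 81/14 ≈ 5.786.

μ̂_MAP = 5.786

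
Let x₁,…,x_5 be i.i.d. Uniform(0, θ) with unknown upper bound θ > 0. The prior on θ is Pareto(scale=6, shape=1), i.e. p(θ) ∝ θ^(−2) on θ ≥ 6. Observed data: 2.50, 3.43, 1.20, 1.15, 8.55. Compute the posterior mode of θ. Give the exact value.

θ̂_MAP = 8.55

The Uniform(0, θ) likelihood is θ^(−n) for θ ≥ max(xᵢ), zero otherwise. Here max(xᵢ) = 8.55.
Posterior ∝ θ^(−2) · θ^(−5) = θ^(−7) on θ ≥ max(6, 8.55) = 8.55.
This density is strictly decreasing in θ, so the posterior mode lies at the lower boundary of the support.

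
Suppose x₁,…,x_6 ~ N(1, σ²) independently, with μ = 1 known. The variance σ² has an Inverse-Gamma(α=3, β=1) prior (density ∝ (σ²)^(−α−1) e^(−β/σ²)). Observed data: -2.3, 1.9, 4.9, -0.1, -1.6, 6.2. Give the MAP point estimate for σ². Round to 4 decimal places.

Sum of squared deviations about the known mean: SS = (-2.3−1)² + (1.9−1)² + (4.9−1)² + (-0.1−1)² + (-1.6−1)² + (6.2−1)² = 61.92.
The Normal likelihood contributes (σ²)^(−n/2) exp(−SS/(2σ²)), so the posterior is Inverse-Gamma(α + n/2, β + SS/2) = Inverse-Gamma(6, 31.96).
The mode of Inverse-Gamma(a, b) is b/(a+1) = 31.96/7 ≈ 4.5657.

σ̂²_MAP = 4.5657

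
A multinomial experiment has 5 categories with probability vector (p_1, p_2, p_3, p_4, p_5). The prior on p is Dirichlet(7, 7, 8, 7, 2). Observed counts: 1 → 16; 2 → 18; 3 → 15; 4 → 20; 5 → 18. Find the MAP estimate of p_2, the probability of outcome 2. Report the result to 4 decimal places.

The posterior is Dirichlet(αᵢ + nᵢ) = Dirichlet(23, 25, 23, 27, 20).
For a Dirichlet(a₁,…,a_K) with all aᵢ > 1, the mode has j-th component (aⱼ − 1)/(Σaᵢ − K).
Here Σaᵢ = 118 and K = 5, so p_2 = (25 − 1)/(118 − 5) = 24/113 ≈ 0.2124.

MAP estimate: 0.2124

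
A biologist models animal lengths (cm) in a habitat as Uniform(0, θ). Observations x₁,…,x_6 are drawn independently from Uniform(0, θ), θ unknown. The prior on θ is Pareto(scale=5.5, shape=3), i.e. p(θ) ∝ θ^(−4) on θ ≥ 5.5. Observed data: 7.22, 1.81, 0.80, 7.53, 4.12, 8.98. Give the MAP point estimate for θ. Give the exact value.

θ̂_MAP = 8.98

The Uniform(0, θ) likelihood is θ^(−n) for θ ≥ max(xᵢ), zero otherwise. Here max(xᵢ) = 8.98.
Posterior ∝ θ^(−4) · θ^(−6) = θ^(−10) on θ ≥ max(5.5, 8.98) = 8.98.
This density is strictly decreasing in θ, so the posterior mode lies at the lower boundary of the support.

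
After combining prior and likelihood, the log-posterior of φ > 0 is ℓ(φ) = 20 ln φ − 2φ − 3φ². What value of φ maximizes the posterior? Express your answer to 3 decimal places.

ℓ'(φ) = 20/φ − 2 − 6φ. Setting this to zero and multiplying by φ: 6φ² + 2φ − 20 = 0.
φ = (−2 + √(2² + 4·6·20)) / (2·6) = (−2 + √484) / 12 = (−2 + 22)/12 = 5/3.
ℓ''(φ) = −20/φ² − 6 < 0, confirming a maximum.

φ̂_MAP = 1.667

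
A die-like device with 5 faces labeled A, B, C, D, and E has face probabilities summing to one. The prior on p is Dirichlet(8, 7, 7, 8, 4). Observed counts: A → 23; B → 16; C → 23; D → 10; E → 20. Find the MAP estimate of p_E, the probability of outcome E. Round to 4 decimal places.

MAP estimate of p_E = 0.1901

The posterior is Dirichlet(αᵢ + nᵢ) = Dirichlet(31, 23, 30, 18, 24).
For a Dirichlet(a₁,…,a_K) with all aᵢ > 1, the mode has j-th component (aⱼ − 1)/(Σaᵢ − K).
Here Σaᵢ = 126 and K = 5, so p_E = (24 − 1)/(126 − 5) = 23/121 ≈ 0.1901.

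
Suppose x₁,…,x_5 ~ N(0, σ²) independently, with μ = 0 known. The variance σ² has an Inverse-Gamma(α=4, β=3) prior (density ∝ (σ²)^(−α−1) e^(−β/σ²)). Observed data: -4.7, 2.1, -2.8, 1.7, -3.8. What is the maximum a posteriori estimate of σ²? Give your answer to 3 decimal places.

σ̂²_MAP = 3.845

Sum of squared deviations about the known mean: SS = (-4.7−0)² + (2.1−0)² + (-2.8−0)² + (1.7−0)² + (-3.8−0)² = 51.67.
The Normal likelihood contributes (σ²)^(−n/2) exp(−SS/(2σ²)), so the posterior is Inverse-Gamma(α + n/2, β + SS/2) = Inverse-Gamma(6.5, 28.835).
The mode of Inverse-Gamma(a, b) is b/(a+1) = 28.835/7.5 ≈ 3.845.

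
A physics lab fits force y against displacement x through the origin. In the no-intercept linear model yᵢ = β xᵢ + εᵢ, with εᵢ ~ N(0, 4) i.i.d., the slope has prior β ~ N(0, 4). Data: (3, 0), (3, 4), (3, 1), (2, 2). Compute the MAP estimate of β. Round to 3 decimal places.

log p(β | y) = −Σ(yᵢ − βxᵢ)²/(2·4) − β²/(2·4) + const.
Setting the derivative to zero: Σxᵢ(yᵢ − βxᵢ)/4 − β/4 = 0, so β = Σxᵢyᵢ / (Σxᵢ² + σ²/τ²).
Σxᵢyᵢ = 3·0 + 3·4 + 3·1 + 2·2 = 19; Σxᵢ² = 31; σ²/τ² = 1.
β̂_MAP = 19 / (31 + 1) = 19/32 ≈ 0.594.

β̂_MAP = 0.594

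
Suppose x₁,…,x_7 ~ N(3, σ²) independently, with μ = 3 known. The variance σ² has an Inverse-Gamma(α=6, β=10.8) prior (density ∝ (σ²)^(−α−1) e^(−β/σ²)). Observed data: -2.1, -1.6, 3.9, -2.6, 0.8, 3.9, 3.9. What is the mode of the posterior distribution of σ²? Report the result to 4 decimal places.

σ̂²_MAP = 5.1143

Sum of squared deviations about the known mean: SS = (-2.1−3)² + (-1.6−3)² + (3.9−3)² + (-2.6−3)² + (0.8−3)² + (3.9−3)² + (3.9−3)² = 85.8.
The Normal likelihood contributes (σ²)^(−n/2) exp(−SS/(2σ²)), so the posterior is Inverse-Gamma(α + n/2, β + SS/2) = Inverse-Gamma(9.5, 53.7).
The mode of Inverse-Gamma(a, b) is b/(a+1) = 53.7/10.5 ≈ 5.1143.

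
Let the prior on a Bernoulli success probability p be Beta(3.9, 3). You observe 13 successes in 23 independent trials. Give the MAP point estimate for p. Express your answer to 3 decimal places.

Prior: Beta(3.9, 3).
Data: 13 successes in 23 trials. The binomial likelihood contributes p^13(1−p)^10, so the posterior is Beta(3.9+13, 3+10) = Beta(16.9, 13).
For Beta(a, b) with a, b > 1 the mode is (a−1)/(a+b−2) = 15.9/27.9 ≈ 0.570.

p̂_MAP = 0.570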